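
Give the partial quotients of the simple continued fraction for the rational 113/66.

[1; 1, 2, 2, 9]

Run the Euclidean algorithm on 113 and 66; the successive quotients are the partial quotients a_0, a_1, ... (each step inverts the fractional part left over by the previous one):
  113 = 1*66 + 47, so a_0 = 1.
  66 = 1*47 + 19, so a_1 = 1.
  47 = 2*19 + 9, so a_2 = 2.
  19 = 2*9 + 1, so a_3 = 2.
  9 = 9*1 + 0, so a_4 = 9.
The remainder reaches 0 after 5 divisions, so the expansion has 5 partial quotients, read off in order.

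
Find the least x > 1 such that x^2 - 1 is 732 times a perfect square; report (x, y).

(x, y) = (487, 18)

First expand sqrt(732) as a continued fraction. With x_i = (sqrt(732) + m_i)/d_i and (m_0, d_0) = (0, 1): a_0 = floor(sqrt(732)) = 27, since 27^2 = 729 <= 732 < 784 = 28^2.
Iterate m_{i+1} = d_i*a_i - m_i, d_{i+1} = (732 - m_{i+1}^2)/d_i, a_{i+1} = floor((a_0 + m_{i+1})/d_{i+1}):
  m_1 = 1*27 - 0 = 27, d_1 = (732 - 27^2)/1 = 3/1 = 3, a_1 = floor((27 + 27)/3) = 18.
  m_2 = 3*18 - 27 = 27, d_2 = (732 - 27^2)/3 = 3/3 = 1, a_2 = floor((27 + 27)/1) = 54.
  m_3 = 1*54 - 27 = 27, d_3 = (732 - 27^2)/1 = 3/1 = 3: (m_3, d_3) = (m_1, d_1) = (27, 3), so from here the quotients repeat a_1, a_2; the period length is 2.
So sqrt(732) = [27; (18, 54)] with period length k = 2.
k is even, so the fundamental solution of x^2 - 732y^2 = 1 is (p_{k-1}, q_{k-1}) = (p_1, q_1); compute convergents through index 1.
Convergents (p_i = a_i*p_{i-1} + p_{i-2}, q_i = a_i*q_{i-1} + q_{i-2} with p_{-2}=0, p_{-1}=1, q_{-2}=1, q_{-1}=0):
  i=0: a_0=27, p_0 = 27*1 + 0 = 27, q_0 = 27*0 + 1 = 1.
  i=1: a_1=18, p_1 = 18*27 + 1 = 487, q_1 = 18*1 + 0 = 18.
Check: 487^2 - 732*18^2 = 237169 - 237168 = 1, so (x, y) = (487, 18) solves the equation, and by the theorem it is the least positive solution.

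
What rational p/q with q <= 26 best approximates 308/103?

Expand x = 308/103 as a continued fraction with the Euclidean algorithm:
  308 = 2*103 + 102, so a_0 = 2.
  103 = 1*102 + 1, so a_1 = 1.
  102 = 102*1 + 0, so a_2 = 102.
so x = [2; 1, 102].
Convergents (p_i = a_i*p_{i-1} + p_{i-2}, q_i = a_i*q_{i-1} + q_{i-2} with p_{-2}=0, p_{-1}=1, q_{-2}=1, q_{-1}=0), until the denominator exceeds 26:
  i=0: a_0=2, p_0 = 2*1 + 0 = 2, q_0 = 2*0 + 1 = 1.
  i=1: a_1=1, p_1 = 1*2 + 1 = 3, q_1 = 1*1 + 0 = 1.
  i=2: a_2=102, p_2 = 102*3 + 2 = 308, q_2 = 102*1 + 1 = 103.
q_2 = 103 > 26, so the last convergent with denominator <= 26 is p_1/q_1 = 3/1.
The closest fraction with denominator <= 26 is either p_1/q_1 or the intermediate fraction (k*p_1 + p_0)/(k*q_1 + q_0) with the largest k >= 1 whose denominator stays <= 26; these approach x as k grows, and every other convergent or intermediate fraction in range is farther away.
Largest k: floor((26 - q_0)/q_1) = floor((26 - 1)/1) = 25.
That gives (25*3 + 2)/(25*1 + 1) = 77/26.
Compare the errors: |x - 3/1| = |308*1 - 3*103|/(103*1) = 1/103, and |x - 77/26| = |308*26 - 77*103|/(103*26) = 77/2678.
Cross-multiplying, 1*2678 = 2678 < 7931 = 77*103, so 1/103 is smaller: the convergent 3/1 is closer to x than 77/26.

3/1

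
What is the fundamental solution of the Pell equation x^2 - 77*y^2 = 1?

(x, y) = (351, 40)

First expand sqrt(77) as a continued fraction. With x_i = (sqrt(77) + m_i)/d_i and (m_0, d_0) = (0, 1): a_0 = floor(sqrt(77)) = 8, since 8^2 = 64 <= 77 < 81 = 9^2.
Iterate m_{i+1} = d_i*a_i - m_i, d_{i+1} = (77 - m_{i+1}^2)/d_i, a_{i+1} = floor((a_0 + m_{i+1})/d_{i+1}):
  m_1 = 1*8 - 0 = 8, d_1 = (77 - 8^2)/1 = 13/1 = 13, a_1 = floor((8 + 8)/13) = 1.
  m_2 = 13*1 - 8 = 5, d_2 = (77 - 5^2)/13 = 52/13 = 4, a_2 = floor((8 + 5)/4) = 3.
  m_3 = 4*3 - 5 = 7, d_3 = (77 - 7^2)/4 = 28/4 = 7, a_3 = floor((8 + 7)/7) = 2.
  m_4 = 7*2 - 7 = 7, d_4 = (77 - 7^2)/7 = 28/7 = 4, a_4 = floor((8 + 7)/4) = 3.
  m_5 = 4*3 - 7 = 5, d_5 = (77 - 5^2)/4 = 52/4 = 13, a_5 = floor((8 + 5)/13) = 1.
  m_6 = 13*1 - 5 = 8, d_6 = (77 - 8^2)/13 = 13/13 = 1, a_6 = floor((8 + 8)/1) = 16.
  m_7 = 1*16 - 8 = 8, d_7 = (77 - 8^2)/1 = 13/1 = 13: (m_7, d_7) = (m_1, d_1) = (8, 13), so from here the quotients repeat a_1, ..., a_6; the period length is 6.
So sqrt(77) = [8; (1, 3, 2, 3, 1, 16)] with period length k = 6.
k is even, so the fundamental solution of x^2 - 77y^2 = 1 is (p_{k-1}, q_{k-1}) = (p_5, q_5); compute convergents through index 5.
Convergents (p_i = a_i*p_{i-1} + p_{i-2}, q_i = a_i*q_{i-1} + q_{i-2} with p_{-2}=0, p_{-1}=1, q_{-2}=1, q_{-1}=0):
  i=0: a_0=8, p_0 = 8*1 + 0 = 8, q_0 = 8*0 + 1 = 1.
  i=1: a_1=1, p_1 = 1*8 + 1 = 9, q_1 = 1*1 + 0 = 1.
  i=2: a_2=3, p_2 = 3*9 + 8 = 35, q_2 = 3*1 + 1 = 4.
  i=3: a_3=2, p_3 = 2*35 + 9 = 79, q_3 = 2*4 + 1 = 9.
  i=4: a_4=3, p_4 = 3*79 + 35 = 272, q_4 = 3*9 + 4 = 31.
  i=5: a_5=1, p_5 = 1*272 + 79 = 351, q_5 = 1*31 + 9 = 40.
Check: 351^2 - 77*40^2 = 123201 - 123200 = 1, so (x, y) = (351, 40) solves the equation, and by the theorem it is the least positive solution.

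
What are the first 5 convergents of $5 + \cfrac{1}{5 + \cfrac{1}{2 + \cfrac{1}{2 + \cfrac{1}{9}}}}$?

5/1, 26/5, 57/11, 140/27, 1317/254

Using the convergent recurrence p_i = a_i*p_{i-1} + p_{i-2}, q_i = a_i*q_{i-1} + q_{i-2} with p_{-2}=0, p_{-1}=1, q_{-2}=1, q_{-1}=0:
  i=0: a_0=5, p_0 = 5*1 + 0 = 5, q_0 = 5*0 + 1 = 1.
  i=1: a_1=5, p_1 = 5*5 + 1 = 26, q_1 = 5*1 + 0 = 5.
  i=2: a_2=2, p_2 = 2*26 + 5 = 57, q_2 = 2*5 + 1 = 11.
  i=3: a_3=2, p_3 = 2*57 + 26 = 140, q_3 = 2*11 + 5 = 27.
  i=4: a_4=9, p_4 = 9*140 + 57 = 1317, q_4 = 9*27 + 11 = 254.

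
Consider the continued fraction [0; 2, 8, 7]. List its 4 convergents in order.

Using the convergent recurrence p_i = a_i*p_{i-1} + p_{i-2}, q_i = a_i*q_{i-1} + q_{i-2} with p_{-2}=0, p_{-1}=1, q_{-2}=1, q_{-1}=0:
  i=0: a_0=0, p_0 = 0*1 + 0 = 0, q_0 = 0*0 + 1 = 1.
  i=1: a_1=2, p_1 = 2*0 + 1 = 1, q_1 = 2*1 + 0 = 2.
  i=2: a_2=8, p_2 = 8*1 + 0 = 8, q_2 = 8*2 + 1 = 17.
  i=3: a_3=7, p_3 = 7*8 + 1 = 57, q_3 = 7*17 + 2 = 121.

0/1, 1/2, 8/17, 57/121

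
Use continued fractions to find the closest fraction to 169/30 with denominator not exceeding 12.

Expand x = 169/30 as a continued fraction with the Euclidean algorithm:
  169 = 5*30 + 19, so a_0 = 5.
  30 = 1*19 + 11, so a_1 = 1.
  19 = 1*11 + 8, so a_2 = 1.
  11 = 1*8 + 3, so a_3 = 1.
  8 = 2*3 + 2, so a_4 = 2.
  3 = 1*2 + 1, so a_5 = 1.
  2 = 2*1 + 0, so a_6 = 2.
so x = [5; 1, 1, 1, 2, 1, 2].
Convergents (p_i = a_i*p_{i-1} + p_{i-2}, q_i = a_i*q_{i-1} + q_{i-2} with p_{-2}=0, p_{-1}=1, q_{-2}=1, q_{-1}=0), until the denominator exceeds 12:
  i=0: a_0=5, p_0 = 5*1 + 0 = 5, q_0 = 5*0 + 1 = 1.
  i=1: a_1=1, p_1 = 1*5 + 1 = 6, q_1 = 1*1 + 0 = 1.
  i=2: a_2=1, p_2 = 1*6 + 5 = 11, q_2 = 1*1 + 1 = 2.
  i=3: a_3=1, p_3 = 1*11 + 6 = 17, q_3 = 1*2 + 1 = 3.
  i=4: a_4=2, p_4 = 2*17 + 11 = 45, q_4 = 2*3 + 2 = 8.
  i=5: a_5=1, p_5 = 1*45 + 17 = 62, q_5 = 1*8 + 3 = 11.
  i=6: a_6=2, p_6 = 2*62 + 45 = 169, q_6 = 2*11 + 8 = 30.
q_6 = 30 > 12, so the last convergent with denominator <= 12 is p_5/q_5 = 62/11.
The closest fraction with denominator <= 12 is either p_5/q_5 or the intermediate fraction (k*p_5 + p_4)/(k*q_5 + q_4) with the largest k >= 1 whose denominator stays <= 12; these approach x as k grows, and every other convergent or intermediate fraction in range is farther away.
Largest k: floor((12 - q_4)/q_5) = floor((12 - 8)/11) = 0.
Since k = 0, no intermediate fraction beyond p_5/q_5 has denominator <= 12, so the convergent 62/11 is the closest (its error is |169*11 - 62*30|/(30*11) = 1/330).

62/11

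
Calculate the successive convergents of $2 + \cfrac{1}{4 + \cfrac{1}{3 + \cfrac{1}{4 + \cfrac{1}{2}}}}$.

Using the convergent recurrence p_i = a_i*p_{i-1} + p_{i-2}, q_i = a_i*q_{i-1} + q_{i-2} with p_{-2}=0, p_{-1}=1, q_{-2}=1, q_{-1}=0:
  i=0: a_0=2, p_0 = 2*1 + 0 = 2, q_0 = 2*0 + 1 = 1.
  i=1: a_1=4, p_1 = 4*2 + 1 = 9, q_1 = 4*1 + 0 = 4.
  i=2: a_2=3, p_2 = 3*9 + 2 = 29, q_2 = 3*4 + 1 = 13.
  i=3: a_3=4, p_3 = 4*29 + 9 = 125, q_3 = 4*13 + 4 = 56.
  i=4: a_4=2, p_4 = 2*125 + 29 = 279, q_4 = 2*56 + 13 = 125.

2/1, 9/4, 29/13, 125/56, 279/125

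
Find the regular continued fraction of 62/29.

Run the Euclidean algorithm on 62 and 29; the successive quotients are the partial quotients a_0, a_1, ... (each step inverts the fractional part left over by the previous one):
  62 = 2*29 + 4, so a_0 = 2.
  29 = 7*4 + 1, so a_1 = 7.
  4 = 4*1 + 0, so a_2 = 4.
The remainder reaches 0 after 3 divisions, so the expansion has 3 partial quotients, read off in order.

[2; 7, 4]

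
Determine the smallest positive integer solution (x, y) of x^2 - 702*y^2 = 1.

(x, y) = (53, 2)

First expand sqrt(702) as a continued fraction. With x_i = (sqrt(702) + m_i)/d_i and (m_0, d_0) = (0, 1): a_0 = floor(sqrt(702)) = 26, since 26^2 = 676 <= 702 < 729 = 27^2.
Iterate m_{i+1} = d_i*a_i - m_i, d_{i+1} = (702 - m_{i+1}^2)/d_i, a_{i+1} = floor((a_0 + m_{i+1})/d_{i+1}):
  m_1 = 1*26 - 0 = 26, d_1 = (702 - 26^2)/1 = 26/1 = 26, a_1 = floor((26 + 26)/26) = 2.
  m_2 = 26*2 - 26 = 26, d_2 = (702 - 26^2)/26 = 26/26 = 1, a_2 = floor((26 + 26)/1) = 52.
  m_3 = 1*52 - 26 = 26, d_3 = (702 - 26^2)/1 = 26/1 = 26: (m_3, d_3) = (m_1, d_1) = (26, 26), so from here the quotients repeat a_1, a_2; the period length is 2.
So sqrt(702) = [26; (2, 52)] with period length k = 2.
k is even, so the fundamental solution of x^2 - 702y^2 = 1 is (p_{k-1}, q_{k-1}) = (p_1, q_1); compute convergents through index 1.
Convergents (p_i = a_i*p_{i-1} + p_{i-2}, q_i = a_i*q_{i-1} + q_{i-2} with p_{-2}=0, p_{-1}=1, q_{-2}=1, q_{-1}=0):
  i=0: a_0=26, p_0 = 26*1 + 0 = 26, q_0 = 26*0 + 1 = 1.
  i=1: a_1=2, p_1 = 2*26 + 1 = 53, q_1 = 2*1 + 0 = 2.
Check: 53^2 - 702*2^2 = 2809 - 2808 = 1, so (x, y) = (53, 2) solves the equation, and by the theorem it is the least positive solution.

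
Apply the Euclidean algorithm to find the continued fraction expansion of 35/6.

Run the Euclidean algorithm on 35 and 6; the successive quotients are the partial quotients a_0, a_1, ... (each step inverts the fractional part left over by the previous one):
  35 = 5*6 + 5, so a_0 = 5.
  6 = 1*5 + 1, so a_1 = 1.
  5 = 5*1 + 0, so a_2 = 5.
The remainder reaches 0 after 3 divisions, so the expansion has 3 partial quotients, read off in order.

[5; 1, 5]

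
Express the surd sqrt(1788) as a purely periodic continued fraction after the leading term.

Write x_i = (sqrt(1788) + m_i)/d_i with (m_0, d_0) = (0, 1). a_0 = floor(sqrt(1788)) = 42, since 42^2 = 1764 <= 1788 < 1849 = 43^2.
Iterate m_{i+1} = d_i*a_i - m_i, d_{i+1} = (1788 - m_{i+1}^2)/d_i, a_{i+1} = floor((a_0 + m_{i+1})/d_{i+1}):
  m_1 = 1*42 - 0 = 42, d_1 = (1788 - 42^2)/1 = 24/1 = 24, a_1 = floor((42 + 42)/24) = 3.
  m_2 = 24*3 - 42 = 30, d_2 = (1788 - 30^2)/24 = 888/24 = 37, a_2 = floor((42 + 30)/37) = 1.
  m_3 = 37*1 - 30 = 7, d_3 = (1788 - 7^2)/37 = 1739/37 = 47, a_3 = floor((42 + 7)/47) = 1.
  m_4 = 47*1 - 7 = 40, d_4 = (1788 - 40^2)/47 = 188/47 = 4, a_4 = floor((42 + 40)/4) = 20.
  m_5 = 4*20 - 40 = 40, d_5 = (1788 - 40^2)/4 = 188/4 = 47, a_5 = floor((42 + 40)/47) = 1.
  m_6 = 47*1 - 40 = 7, d_6 = (1788 - 7^2)/47 = 1739/47 = 37, a_6 = floor((42 + 7)/37) = 1.
  m_7 = 37*1 - 7 = 30, d_7 = (1788 - 30^2)/37 = 888/37 = 24, a_7 = floor((42 + 30)/24) = 3.
  m_8 = 24*3 - 30 = 42, d_8 = (1788 - 42^2)/24 = 24/24 = 1, a_8 = floor((42 + 42)/1) = 84.
  m_9 = 1*84 - 42 = 42, d_9 = (1788 - 42^2)/1 = 24/1 = 24: (m_9, d_9) = (m_1, d_1) = (42, 24), so from here the quotients repeat a_1, ..., a_8; the period length is 8.
Hence the expansion of sqrt(1788) is a_0 = 42 followed by the repeating block 3, 1, 1, 20, 1, 1, 3, 84 (period 8).

[42; (3, 1, 1, 20, 1, 1, 3, 84)]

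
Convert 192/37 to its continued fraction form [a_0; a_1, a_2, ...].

Run the Euclidean algorithm on 192 and 37; the successive quotients are the partial quotients a_0, a_1, ... (each step inverts the fractional part left over by the previous one):
  192 = 5*37 + 7, so a_0 = 5.
  37 = 5*7 + 2, so a_1 = 5.
  7 = 3*2 + 1, so a_2 = 3.
  2 = 2*1 + 0, so a_3 = 2.
The remainder reaches 0 after 4 divisions, so the expansion has 4 partial quotients, read off in order.

[5; 5, 3, 2]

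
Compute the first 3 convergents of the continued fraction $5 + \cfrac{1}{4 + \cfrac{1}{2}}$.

5/1, 21/4, 47/9

Using the convergent recurrence p_i = a_i*p_{i-1} + p_{i-2}, q_i = a_i*q_{i-1} + q_{i-2} with p_{-2}=0, p_{-1}=1, q_{-2}=1, q_{-1}=0:
  i=0: a_0=5, p_0 = 5*1 + 0 = 5, q_0 = 5*0 + 1 = 1.
  i=1: a_1=4, p_1 = 4*5 + 1 = 21, q_1 = 4*1 + 0 = 4.
  i=2: a_2=2, p_2 = 2*21 + 5 = 47, q_2 = 2*4 + 1 = 9.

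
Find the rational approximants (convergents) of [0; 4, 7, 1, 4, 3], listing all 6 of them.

Using the convergent recurrence p_i = a_i*p_{i-1} + p_{i-2}, q_i = a_i*q_{i-1} + q_{i-2} with p_{-2}=0, p_{-1}=1, q_{-2}=1, q_{-1}=0:
  i=0: a_0=0, p_0 = 0*1 + 0 = 0, q_0 = 0*0 + 1 = 1.
  i=1: a_1=4, p_1 = 4*0 + 1 = 1, q_1 = 4*1 + 0 = 4.
  i=2: a_2=7, p_2 = 7*1 + 0 = 7, q_2 = 7*4 + 1 = 29.
  i=3: a_3=1, p_3 = 1*7 + 1 = 8, q_3 = 1*29 + 4 = 33.
  i=4: a_4=4, p_4 = 4*8 + 7 = 39, q_4 = 4*33 + 29 = 161.
  i=5: a_5=3, p_5 = 3*39 + 8 = 125, q_5 = 3*161 + 33 = 516.

0/1, 1/4, 7/29, 8/33, 39/161, 125/516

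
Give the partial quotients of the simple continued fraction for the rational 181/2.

[90; 2]

Run the Euclidean algorithm on 181 and 2; the successive quotients are the partial quotients a_0, a_1, ... (each step inverts the fractional part left over by the previous one):
  181 = 90*2 + 1, so a_0 = 90.
  2 = 2*1 + 0, so a_1 = 2.
The remainder reaches 0 after 2 divisions, so the expansion has 2 partial quotients, read off in order.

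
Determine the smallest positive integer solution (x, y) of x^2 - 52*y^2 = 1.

First expand sqrt(52) as a continued fraction. With x_i = (sqrt(52) + m_i)/d_i and (m_0, d_0) = (0, 1): a_0 = floor(sqrt(52)) = 7, since 7^2 = 49 <= 52 < 64 = 8^2.
Iterate m_{i+1} = d_i*a_i - m_i, d_{i+1} = (52 - m_{i+1}^2)/d_i, a_{i+1} = floor((a_0 + m_{i+1})/d_{i+1}):
  m_1 = 1*7 - 0 = 7, d_1 = (52 - 7^2)/1 = 3/1 = 3, a_1 = floor((7 + 7)/3) = 4.
  m_2 = 3*4 - 7 = 5, d_2 = (52 - 5^2)/3 = 27/3 = 9, a_2 = floor((7 + 5)/9) = 1.
  m_3 = 9*1 - 5 = 4, d_3 = (52 - 4^2)/9 = 36/9 = 4, a_3 = floor((7 + 4)/4) = 2.
  m_4 = 4*2 - 4 = 4, d_4 = (52 - 4^2)/4 = 36/4 = 9, a_4 = floor((7 + 4)/9) = 1.
  m_5 = 9*1 - 4 = 5, d_5 = (52 - 5^2)/9 = 27/9 = 3, a_5 = floor((7 + 5)/3) = 4.
  m_6 = 3*4 - 5 = 7, d_6 = (52 - 7^2)/3 = 3/3 = 1, a_6 = floor((7 + 7)/1) = 14.
  m_7 = 1*14 - 7 = 7, d_7 = (52 - 7^2)/1 = 3/1 = 3: (m_7, d_7) = (m_1, d_1) = (7, 3), so from here the quotients repeat a_1, ..., a_6; the period length is 6.
So sqrt(52) = [7; (4, 1, 2, 1, 4, 14)] with period length k = 6.
k is even, so the fundamental solution of x^2 - 52y^2 = 1 is (p_{k-1}, q_{k-1}) = (p_5, q_5); compute convergents through index 5.
Convergents (p_i = a_i*p_{i-1} + p_{i-2}, q_i = a_i*q_{i-1} + q_{i-2} with p_{-2}=0, p_{-1}=1, q_{-2}=1, q_{-1}=0):
  i=0: a_0=7, p_0 = 7*1 + 0 = 7, q_0 = 7*0 + 1 = 1.
  i=1: a_1=4, p_1 = 4*7 + 1 = 29, q_1 = 4*1 + 0 = 4.
  i=2: a_2=1, p_2 = 1*29 + 7 = 36, q_2 = 1*4 + 1 = 5.
  i=3: a_3=2, p_3 = 2*36 + 29 = 101, q_3 = 2*5 + 4 = 14.
  i=4: a_4=1, p_4 = 1*101 + 36 = 137, q_4 = 1*14 + 5 = 19.
  i=5: a_5=4, p_5 = 4*137 + 101 = 649, q_5 = 4*19 + 14 = 90.
Check: 649^2 - 52*90^2 = 421201 - 421200 = 1, so (x, y) = (649, 90) solves the equation, and by the theorem it is the least positive solution.

(x, y) = (649, 90)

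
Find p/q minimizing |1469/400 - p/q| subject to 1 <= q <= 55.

202/55

Expand x = 1469/400 as a continued fraction with the Euclidean algorithm:
  1469 = 3*400 + 269, so a_0 = 3.
  400 = 1*269 + 131, so a_1 = 1.
  269 = 2*131 + 7, so a_2 = 2.
  131 = 18*7 + 5, so a_3 = 18.
  7 = 1*5 + 2, so a_4 = 1.
  5 = 2*2 + 1, so a_5 = 2.
  2 = 2*1 + 0, so a_6 = 2.
so x = [3; 1, 2, 18, 1, 2, 2].
Convergents (p_i = a_i*p_{i-1} + p_{i-2}, q_i = a_i*q_{i-1} + q_{i-2} with p_{-2}=0, p_{-1}=1, q_{-2}=1, q_{-1}=0), until the denominator exceeds 55:
  i=0: a_0=3, p_0 = 3*1 + 0 = 3, q_0 = 3*0 + 1 = 1.
  i=1: a_1=1, p_1 = 1*3 + 1 = 4, q_1 = 1*1 + 0 = 1.
  i=2: a_2=2, p_2 = 2*4 + 3 = 11, q_2 = 2*1 + 1 = 3.
  i=3: a_3=18, p_3 = 18*11 + 4 = 202, q_3 = 18*3 + 1 = 55.
  i=4: a_4=1, p_4 = 1*202 + 11 = 213, q_4 = 1*55 + 3 = 58.
q_4 = 58 > 55, so the last convergent with denominator <= 55 is p_3/q_3 = 202/55.
The closest fraction with denominator <= 55 is either p_3/q_3 or the intermediate fraction (k*p_3 + p_2)/(k*q_3 + q_2) with the largest k >= 1 whose denominator stays <= 55; these approach x as k grows, and every other convergent or intermediate fraction in range is farther away.
Largest k: floor((55 - q_2)/q_3) = floor((55 - 3)/55) = 0.
Since k = 0, no intermediate fraction beyond p_3/q_3 has denominator <= 55, so the convergent 202/55 is the closest (its error is |1469*55 - 202*400|/(400*55) = 5/22000).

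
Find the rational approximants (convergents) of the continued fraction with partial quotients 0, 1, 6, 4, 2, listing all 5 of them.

Using the convergent recurrence p_i = a_i*p_{i-1} + p_{i-2}, q_i = a_i*q_{i-1} + q_{i-2} with p_{-2}=0, p_{-1}=1, q_{-2}=1, q_{-1}=0:
  i=0: a_0=0, p_0 = 0*1 + 0 = 0, q_0 = 0*0 + 1 = 1.
  i=1: a_1=1, p_1 = 1*0 + 1 = 1, q_1 = 1*1 + 0 = 1.
  i=2: a_2=6, p_2 = 6*1 + 0 = 6, q_2 = 6*1 + 1 = 7.
  i=3: a_3=4, p_3 = 4*6 + 1 = 25, q_3 = 4*7 + 1 = 29.
  i=4: a_4=2, p_4 = 2*25 + 6 = 56, q_4 = 2*29 + 7 = 65.

0/1, 1/1, 6/7, 25/29, 56/65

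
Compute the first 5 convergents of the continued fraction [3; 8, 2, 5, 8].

Using the convergent recurrence p_i = a_i*p_{i-1} + p_{i-2}, q_i = a_i*q_{i-1} + q_{i-2} with p_{-2}=0, p_{-1}=1, q_{-2}=1, q_{-1}=0:
  i=0: a_0=3, p_0 = 3*1 + 0 = 3, q_0 = 3*0 + 1 = 1.
  i=1: a_1=8, p_1 = 8*3 + 1 = 25, q_1 = 8*1 + 0 = 8.
  i=2: a_2=2, p_2 = 2*25 + 3 = 53, q_2 = 2*8 + 1 = 17.
  i=3: a_3=5, p_3 = 5*53 + 25 = 290, q_3 = 5*17 + 8 = 93.
  i=4: a_4=8, p_4 = 8*290 + 53 = 2373, q_4 = 8*93 + 17 = 761.

3/1, 25/8, 53/17, 290/93, 2373/761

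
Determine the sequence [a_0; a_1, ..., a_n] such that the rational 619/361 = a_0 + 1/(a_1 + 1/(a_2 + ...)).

Run the Euclidean algorithm on 619 and 361; the successive quotients are the partial quotients a_0, a_1, ... (each step inverts the fractional part left over by the previous one):
  619 = 1*361 + 258, so a_0 = 1.
  361 = 1*258 + 103, so a_1 = 1.
  258 = 2*103 + 52, so a_2 = 2.
  103 = 1*52 + 51, so a_3 = 1.
  52 = 1*51 + 1, so a_4 = 1.
  51 = 51*1 + 0, so a_5 = 51.
The remainder reaches 0 after 6 divisions, so the expansion has 6 partial quotients, read off in order.

[1; 1, 2, 1, 1, 51]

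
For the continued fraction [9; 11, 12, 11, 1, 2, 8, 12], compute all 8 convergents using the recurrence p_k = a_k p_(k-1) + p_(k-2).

9/1, 100/11, 1209/133, 13399/1474, 14608/1607, 42615/4688, 355528/39111, 4308951/474020

Using the convergent recurrence p_i = a_i*p_{i-1} + p_{i-2}, q_i = a_i*q_{i-1} + q_{i-2} with p_{-2}=0, p_{-1}=1, q_{-2}=1, q_{-1}=0:
  i=0: a_0=9, p_0 = 9*1 + 0 = 9, q_0 = 9*0 + 1 = 1.
  i=1: a_1=11, p_1 = 11*9 + 1 = 100, q_1 = 11*1 + 0 = 11.
  i=2: a_2=12, p_2 = 12*100 + 9 = 1209, q_2 = 12*11 + 1 = 133.
  i=3: a_3=11, p_3 = 11*1209 + 100 = 13399, q_3 = 11*133 + 11 = 1474.
  i=4: a_4=1, p_4 = 1*13399 + 1209 = 14608, q_4 = 1*1474 + 133 = 1607.
  i=5: a_5=2, p_5 = 2*14608 + 13399 = 42615, q_5 = 2*1607 + 1474 = 4688.
  i=6: a_6=8, p_6 = 8*42615 + 14608 = 355528, q_6 = 8*4688 + 1607 = 39111.
  i=7: a_7=12, p_7 = 12*355528 + 42615 = 4308951, q_7 = 12*39111 + 4688 = 474020.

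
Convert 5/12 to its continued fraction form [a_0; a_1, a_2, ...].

[0; 2, 2, 2]

Run the Euclidean algorithm on 5 and 12; the successive quotients are the partial quotients a_0, a_1, ... (each step inverts the fractional part left over by the previous one):
  5 = 0*12 + 5, so a_0 = 0.
  12 = 2*5 + 2, so a_1 = 2.
  5 = 2*2 + 1, so a_2 = 2.
  2 = 2*1 + 0, so a_3 = 2.
The remainder reaches 0 after 4 divisions, so the expansion has 4 partial quotients, read off in order.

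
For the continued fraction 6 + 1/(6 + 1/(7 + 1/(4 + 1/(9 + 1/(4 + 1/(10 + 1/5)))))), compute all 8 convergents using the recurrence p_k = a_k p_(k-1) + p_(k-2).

Using the convergent recurrence p_i = a_i*p_{i-1} + p_{i-2}, q_i = a_i*q_{i-1} + q_{i-2} with p_{-2}=0, p_{-1}=1, q_{-2}=1, q_{-1}=0:
  i=0: a_0=6, p_0 = 6*1 + 0 = 6, q_0 = 6*0 + 1 = 1.
  i=1: a_1=6, p_1 = 6*6 + 1 = 37, q_1 = 6*1 + 0 = 6.
  i=2: a_2=7, p_2 = 7*37 + 6 = 265, q_2 = 7*6 + 1 = 43.
  i=3: a_3=4, p_3 = 4*265 + 37 = 1097, q_3 = 4*43 + 6 = 178.
  i=4: a_4=9, p_4 = 9*1097 + 265 = 10138, q_4 = 9*178 + 43 = 1645.
  i=5: a_5=4, p_5 = 4*10138 + 1097 = 41649, q_5 = 4*1645 + 178 = 6758.
  i=6: a_6=10, p_6 = 10*41649 + 10138 = 426628, q_6 = 10*6758 + 1645 = 69225.
  i=7: a_7=5, p_7 = 5*426628 + 41649 = 2174789, q_7 = 5*69225 + 6758 = 352883.

6/1, 37/6, 265/43, 1097/178, 10138/1645, 41649/6758, 426628/69225, 2174789/352883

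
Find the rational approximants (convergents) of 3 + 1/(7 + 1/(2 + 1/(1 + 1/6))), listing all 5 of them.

3/1, 22/7, 47/15, 69/22, 461/147

Using the convergent recurrence p_i = a_i*p_{i-1} + p_{i-2}, q_i = a_i*q_{i-1} + q_{i-2} with p_{-2}=0, p_{-1}=1, q_{-2}=1, q_{-1}=0:
  i=0: a_0=3, p_0 = 3*1 + 0 = 3, q_0 = 3*0 + 1 = 1.
  i=1: a_1=7, p_1 = 7*3 + 1 = 22, q_1 = 7*1 + 0 = 7.
  i=2: a_2=2, p_2 = 2*22 + 3 = 47, q_2 = 2*7 + 1 = 15.
  i=3: a_3=1, p_3 = 1*47 + 22 = 69, q_3 = 1*15 + 7 = 22.
  i=4: a_4=6, p_4 = 6*69 + 47 = 461, q_4 = 6*22 + 15 = 147.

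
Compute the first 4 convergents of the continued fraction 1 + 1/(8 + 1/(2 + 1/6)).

1/1, 9/8, 19/17, 123/110

Using the convergent recurrence p_i = a_i*p_{i-1} + p_{i-2}, q_i = a_i*q_{i-1} + q_{i-2} with p_{-2}=0, p_{-1}=1, q_{-2}=1, q_{-1}=0:
  i=0: a_0=1, p_0 = 1*1 + 0 = 1, q_0 = 1*0 + 1 = 1.
  i=1: a_1=8, p_1 = 8*1 + 1 = 9, q_1 = 8*1 + 0 = 8.
  i=2: a_2=2, p_2 = 2*9 + 1 = 19, q_2 = 2*8 + 1 = 17.
  i=3: a_3=6, p_3 = 6*19 + 9 = 123, q_3 = 6*17 + 8 = 110.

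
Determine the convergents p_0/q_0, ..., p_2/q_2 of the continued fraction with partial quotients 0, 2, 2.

Using the convergent recurrence p_i = a_i*p_{i-1} + p_{i-2}, q_i = a_i*q_{i-1} + q_{i-2} with p_{-2}=0, p_{-1}=1, q_{-2}=1, q_{-1}=0:
  i=0: a_0=0, p_0 = 0*1 + 0 = 0, q_0 = 0*0 + 1 = 1.
  i=1: a_1=2, p_1 = 2*0 + 1 = 1, q_1 = 2*1 + 0 = 2.
  i=2: a_2=2, p_2 = 2*1 + 0 = 2, q_2 = 2*2 + 1 = 5.

0/1, 1/2, 2/5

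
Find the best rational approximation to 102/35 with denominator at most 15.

35/12

Expand x = 102/35 as a continued fraction with the Euclidean algorithm:
  102 = 2*35 + 32, so a_0 = 2.
  35 = 1*32 + 3, so a_1 = 1.
  32 = 10*3 + 2, so a_2 = 10.
  3 = 1*2 + 1, so a_3 = 1.
  2 = 2*1 + 0, so a_4 = 2.
so x = [2; 1, 10, 1, 2].
Convergents (p_i = a_i*p_{i-1} + p_{i-2}, q_i = a_i*q_{i-1} + q_{i-2} with p_{-2}=0, p_{-1}=1, q_{-2}=1, q_{-1}=0), until the denominator exceeds 15:
  i=0: a_0=2, p_0 = 2*1 + 0 = 2, q_0 = 2*0 + 1 = 1.
  i=1: a_1=1, p_1 = 1*2 + 1 = 3, q_1 = 1*1 + 0 = 1.
  i=2: a_2=10, p_2 = 10*3 + 2 = 32, q_2 = 10*1 + 1 = 11.
  i=3: a_3=1, p_3 = 1*32 + 3 = 35, q_3 = 1*11 + 1 = 12.
  i=4: a_4=2, p_4 = 2*35 + 32 = 102, q_4 = 2*12 + 11 = 35.
q_4 = 35 > 15, so the last convergent with denominator <= 15 is p_3/q_3 = 35/12.
The closest fraction with denominator <= 15 is either p_3/q_3 or the intermediate fraction (k*p_3 + p_2)/(k*q_3 + q_2) with the largest k >= 1 whose denominator stays <= 15; these approach x as k grows, and every other convergent or intermediate fraction in range is farther away.
Largest k: floor((15 - q_2)/q_3) = floor((15 - 11)/12) = 0.
Since k = 0, no intermediate fraction beyond p_3/q_3 has denominator <= 15, so the convergent 35/12 is the closest (its error is |102*12 - 35*35|/(35*12) = 1/420).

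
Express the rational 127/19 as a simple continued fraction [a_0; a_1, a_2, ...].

[6; 1, 2, 6]

Run the Euclidean algorithm on 127 and 19; the successive quotients are the partial quotients a_0, a_1, ... (each step inverts the fractional part left over by the previous one):
  127 = 6*19 + 13, so a_0 = 6.
  19 = 1*13 + 6, so a_1 = 1.
  13 = 2*6 + 1, so a_2 = 2.
  6 = 6*1 + 0, so a_3 = 6.
The remainder reaches 0 after 4 divisions, so the expansion has 4 partial quotients, read off in order.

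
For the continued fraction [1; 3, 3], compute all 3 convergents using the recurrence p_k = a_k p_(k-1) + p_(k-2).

Using the convergent recurrence p_i = a_i*p_{i-1} + p_{i-2}, q_i = a_i*q_{i-1} + q_{i-2} with p_{-2}=0, p_{-1}=1, q_{-2}=1, q_{-1}=0:
  i=0: a_0=1, p_0 = 1*1 + 0 = 1, q_0 = 1*0 + 1 = 1.
  i=1: a_1=3, p_1 = 3*1 + 1 = 4, q_1 = 3*1 + 0 = 3.
  i=2: a_2=3, p_2 = 3*4 + 1 = 13, q_2 = 3*3 + 1 = 10.

1/1, 4/3, 13/10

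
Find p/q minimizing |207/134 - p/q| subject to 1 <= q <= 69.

Expand x = 207/134 as a continued fraction with the Euclidean algorithm:
  207 = 1*134 + 73, so a_0 = 1.
  134 = 1*73 + 61, so a_1 = 1.
  73 = 1*61 + 12, so a_2 = 1.
  61 = 5*12 + 1, so a_3 = 5.
  12 = 12*1 + 0, so a_4 = 12.
so x = [1; 1, 1, 5, 12].
Convergents (p_i = a_i*p_{i-1} + p_{i-2}, q_i = a_i*q_{i-1} + q_{i-2} with p_{-2}=0, p_{-1}=1, q_{-2}=1, q_{-1}=0), until the denominator exceeds 69:
  i=0: a_0=1, p_0 = 1*1 + 0 = 1, q_0 = 1*0 + 1 = 1.
  i=1: a_1=1, p_1 = 1*1 + 1 = 2, q_1 = 1*1 + 0 = 1.
  i=2: a_2=1, p_2 = 1*2 + 1 = 3, q_2 = 1*1 + 1 = 2.
  i=3: a_3=5, p_3 = 5*3 + 2 = 17, q_3 = 5*2 + 1 = 11.
  i=4: a_4=12, p_4 = 12*17 + 3 = 207, q_4 = 12*11 + 2 = 134.
q_4 = 134 > 69, so the last convergent with denominator <= 69 is p_3/q_3 = 17/11.
The closest fraction with denominator <= 69 is either p_3/q_3 or the intermediate fraction (k*p_3 + p_2)/(k*q_3 + q_2) with the largest k >= 1 whose denominator stays <= 69; these approach x as k grows, and every other convergent or intermediate fraction in range is farther away.
Largest k: floor((69 - q_2)/q_3) = floor((69 - 2)/11) = 6.
That gives (6*17 + 3)/(6*11 + 2) = 105/68.
Compare the errors: |x - 17/11| = |207*11 - 17*134|/(134*11) = 1/1474, and |x - 105/68| = |207*68 - 105*134|/(134*68) = 6/9112.
Cross-multiplying, 6*1474 = 8844 < 9112 = 1*9112, so 6/9112 is smaller: the intermediate fraction 105/68 is closer to x than 17/11.

105/68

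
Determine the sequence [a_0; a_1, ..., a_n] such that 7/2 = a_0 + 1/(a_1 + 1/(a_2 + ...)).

Run the Euclidean algorithm on 7 and 2; the successive quotients are the partial quotients a_0, a_1, ... (each step inverts the fractional part left over by the previous one):
  7 = 3*2 + 1, so a_0 = 3.
  2 = 2*1 + 0, so a_1 = 2.
The remainder reaches 0 after 2 divisions, so the expansion has 2 partial quotients, read off in order.

[3; 2]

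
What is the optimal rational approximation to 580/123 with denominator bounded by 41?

Expand x = 580/123 as a continued fraction with the Euclidean algorithm:
  580 = 4*123 + 88, so a_0 = 4.
  123 = 1*88 + 35, so a_1 = 1.
  88 = 2*35 + 18, so a_2 = 2.
  35 = 1*18 + 17, so a_3 = 1.
  18 = 1*17 + 1, so a_4 = 1.
  17 = 17*1 + 0, so a_5 = 17.
so x = [4; 1, 2, 1, 1, 17].
Convergents (p_i = a_i*p_{i-1} + p_{i-2}, q_i = a_i*q_{i-1} + q_{i-2} with p_{-2}=0, p_{-1}=1, q_{-2}=1, q_{-1}=0), until the denominator exceeds 41:
  i=0: a_0=4, p_0 = 4*1 + 0 = 4, q_0 = 4*0 + 1 = 1.
  i=1: a_1=1, p_1 = 1*4 + 1 = 5, q_1 = 1*1 + 0 = 1.
  i=2: a_2=2, p_2 = 2*5 + 4 = 14, q_2 = 2*1 + 1 = 3.
  i=3: a_3=1, p_3 = 1*14 + 5 = 19, q_3 = 1*3 + 1 = 4.
  i=4: a_4=1, p_4 = 1*19 + 14 = 33, q_4 = 1*4 + 3 = 7.
  i=5: a_5=17, p_5 = 17*33 + 19 = 580, q_5 = 17*7 + 4 = 123.
q_5 = 123 > 41, so the last convergent with denominator <= 41 is p_4/q_4 = 33/7.
The closest fraction with denominator <= 41 is either p_4/q_4 or the intermediate fraction (k*p_4 + p_3)/(k*q_4 + q_3) with the largest k >= 1 whose denominator stays <= 41; these approach x as k grows, and every other convergent or intermediate fraction in range is farther away.
Largest k: floor((41 - q_3)/q_4) = floor((41 - 4)/7) = 5.
That gives (5*33 + 19)/(5*7 + 4) = 184/39.
Compare the errors: |x - 33/7| = |580*7 - 33*123|/(123*7) = 1/861, and |x - 184/39| = |580*39 - 184*123|/(123*39) = 12/4797.
Cross-multiplying, 1*4797 = 4797 < 10332 = 12*861, so 1/861 is smaller: the convergent 33/7 is closer to x than 184/39.

33/7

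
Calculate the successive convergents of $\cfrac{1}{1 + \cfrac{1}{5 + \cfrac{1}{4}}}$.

0/1, 1/1, 5/6, 21/25

Using the convergent recurrence p_i = a_i*p_{i-1} + p_{i-2}, q_i = a_i*q_{i-1} + q_{i-2} with p_{-2}=0, p_{-1}=1, q_{-2}=1, q_{-1}=0:
  i=0: a_0=0, p_0 = 0*1 + 0 = 0, q_0 = 0*0 + 1 = 1.
  i=1: a_1=1, p_1 = 1*0 + 1 = 1, q_1 = 1*1 + 0 = 1.
  i=2: a_2=5, p_2 = 5*1 + 0 = 5, q_2 = 5*1 + 1 = 6.
  i=3: a_3=4, p_3 = 4*5 + 1 = 21, q_3 = 4*6 + 1 = 25.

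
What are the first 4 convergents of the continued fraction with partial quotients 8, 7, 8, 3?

Using the convergent recurrence p_i = a_i*p_{i-1} + p_{i-2}, q_i = a_i*q_{i-1} + q_{i-2} with p_{-2}=0, p_{-1}=1, q_{-2}=1, q_{-1}=0:
  i=0: a_0=8, p_0 = 8*1 + 0 = 8, q_0 = 8*0 + 1 = 1.
  i=1: a_1=7, p_1 = 7*8 + 1 = 57, q_1 = 7*1 + 0 = 7.
  i=2: a_2=8, p_2 = 8*57 + 8 = 464, q_2 = 8*7 + 1 = 57.
  i=3: a_3=3, p_3 = 3*464 + 57 = 1449, q_3 = 3*57 + 7 = 178.

8/1, 57/7, 464/57, 1449/178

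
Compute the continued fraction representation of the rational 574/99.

Run the Euclidean algorithm on 574 and 99; the successive quotients are the partial quotients a_0, a_1, ... (each step inverts the fractional part left over by the previous one):
  574 = 5*99 + 79, so a_0 = 5.
  99 = 1*79 + 20, so a_1 = 1.
  79 = 3*20 + 19, so a_2 = 3.
  20 = 1*19 + 1, so a_3 = 1.
  19 = 19*1 + 0, so a_4 = 19.
The remainder reaches 0 after 5 divisions, so the expansion has 5 partial quotients, read off in order.

[5; 1, 3, 1, 19]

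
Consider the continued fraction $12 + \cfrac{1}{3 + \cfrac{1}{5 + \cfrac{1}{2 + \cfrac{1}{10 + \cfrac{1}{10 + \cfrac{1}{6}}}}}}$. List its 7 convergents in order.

Using the convergent recurrence p_i = a_i*p_{i-1} + p_{i-2}, q_i = a_i*q_{i-1} + q_{i-2} with p_{-2}=0, p_{-1}=1, q_{-2}=1, q_{-1}=0:
  i=0: a_0=12, p_0 = 12*1 + 0 = 12, q_0 = 12*0 + 1 = 1.
  i=1: a_1=3, p_1 = 3*12 + 1 = 37, q_1 = 3*1 + 0 = 3.
  i=2: a_2=5, p_2 = 5*37 + 12 = 197, q_2 = 5*3 + 1 = 16.
  i=3: a_3=2, p_3 = 2*197 + 37 = 431, q_3 = 2*16 + 3 = 35.
  i=4: a_4=10, p_4 = 10*431 + 197 = 4507, q_4 = 10*35 + 16 = 366.
  i=5: a_5=10, p_5 = 10*4507 + 431 = 45501, q_5 = 10*366 + 35 = 3695.
  i=6: a_6=6, p_6 = 6*45501 + 4507 = 277513, q_6 = 6*3695 + 366 = 22536.

12/1, 37/3, 197/16, 431/35, 4507/366, 45501/3695, 277513/22536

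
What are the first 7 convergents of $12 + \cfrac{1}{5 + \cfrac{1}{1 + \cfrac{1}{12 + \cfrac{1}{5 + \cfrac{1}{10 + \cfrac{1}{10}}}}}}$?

12/1, 61/5, 73/6, 937/77, 4758/391, 48517/3987, 489928/40261

Using the convergent recurrence p_i = a_i*p_{i-1} + p_{i-2}, q_i = a_i*q_{i-1} + q_{i-2} with p_{-2}=0, p_{-1}=1, q_{-2}=1, q_{-1}=0:
  i=0: a_0=12, p_0 = 12*1 + 0 = 12, q_0 = 12*0 + 1 = 1.
  i=1: a_1=5, p_1 = 5*12 + 1 = 61, q_1 = 5*1 + 0 = 5.
  i=2: a_2=1, p_2 = 1*61 + 12 = 73, q_2 = 1*5 + 1 = 6.
  i=3: a_3=12, p_3 = 12*73 + 61 = 937, q_3 = 12*6 + 5 = 77.
  i=4: a_4=5, p_4 = 5*937 + 73 = 4758, q_4 = 5*77 + 6 = 391.
  i=5: a_5=10, p_5 = 10*4758 + 937 = 48517, q_5 = 10*391 + 77 = 3987.
  i=6: a_6=10, p_6 = 10*48517 + 4758 = 489928, q_6 = 10*3987 + 391 = 40261.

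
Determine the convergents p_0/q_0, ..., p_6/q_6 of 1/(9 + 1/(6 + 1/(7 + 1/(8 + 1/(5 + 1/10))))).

0/1, 1/9, 6/55, 43/394, 350/3207, 1793/16429, 18280/167497

Using the convergent recurrence p_i = a_i*p_{i-1} + p_{i-2}, q_i = a_i*q_{i-1} + q_{i-2} with p_{-2}=0, p_{-1}=1, q_{-2}=1, q_{-1}=0:
  i=0: a_0=0, p_0 = 0*1 + 0 = 0, q_0 = 0*0 + 1 = 1.
  i=1: a_1=9, p_1 = 9*0 + 1 = 1, q_1 = 9*1 + 0 = 9.
  i=2: a_2=6, p_2 = 6*1 + 0 = 6, q_2 = 6*9 + 1 = 55.
  i=3: a_3=7, p_3 = 7*6 + 1 = 43, q_3 = 7*55 + 9 = 394.
  i=4: a_4=8, p_4 = 8*43 + 6 = 350, q_4 = 8*394 + 55 = 3207.
  i=5: a_5=5, p_5 = 5*350 + 43 = 1793, q_5 = 5*3207 + 394 = 16429.
  i=6: a_6=10, p_6 = 10*1793 + 350 = 18280, q_6 = 10*16429 + 3207 = 167497.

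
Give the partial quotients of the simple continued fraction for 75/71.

Run the Euclidean algorithm on 75 and 71; the successive quotients are the partial quotients a_0, a_1, ... (each step inverts the fractional part left over by the previous one):
  75 = 1*71 + 4, so a_0 = 1.
  71 = 17*4 + 3, so a_1 = 17.
  4 = 1*3 + 1, so a_2 = 1.
  3 = 3*1 + 0, so a_3 = 3.
The remainder reaches 0 after 4 divisions, so the expansion has 4 partial quotients, read off in order.

[1; 17, 1, 3]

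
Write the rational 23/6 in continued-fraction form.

[3; 1, 5]

Run the Euclidean algorithm on 23 and 6; the successive quotients are the partial quotients a_0, a_1, ... (each step inverts the fractional part left over by the previous one):
  23 = 3*6 + 5, so a_0 = 3.
  6 = 1*5 + 1, so a_1 = 1.
  5 = 5*1 + 0, so a_2 = 5.
The remainder reaches 0 after 3 divisions, so the expansion has 3 partial quotients, read off in order.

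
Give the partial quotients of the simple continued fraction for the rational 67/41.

[1; 1, 1, 1, 2, 1, 3]

Run the Euclidean algorithm on 67 and 41; the successive quotients are the partial quotients a_0, a_1, ... (each step inverts the fractional part left over by the previous one):
  67 = 1*41 + 26, so a_0 = 1.
  41 = 1*26 + 15, so a_1 = 1.
  26 = 1*15 + 11, so a_2 = 1.
  15 = 1*11 + 4, so a_3 = 1.
  11 = 2*4 + 3, so a_4 = 2.
  4 = 1*3 + 1, so a_5 = 1.
  3 = 3*1 + 0, so a_6 = 3.
The remainder reaches 0 after 7 divisions, so the expansion has 7 partial quotients, read off in order.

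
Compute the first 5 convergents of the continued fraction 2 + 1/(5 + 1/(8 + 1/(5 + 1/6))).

Using the convergent recurrence p_i = a_i*p_{i-1} + p_{i-2}, q_i = a_i*q_{i-1} + q_{i-2} with p_{-2}=0, p_{-1}=1, q_{-2}=1, q_{-1}=0:
  i=0: a_0=2, p_0 = 2*1 + 0 = 2, q_0 = 2*0 + 1 = 1.
  i=1: a_1=5, p_1 = 5*2 + 1 = 11, q_1 = 5*1 + 0 = 5.
  i=2: a_2=8, p_2 = 8*11 + 2 = 90, q_2 = 8*5 + 1 = 41.
  i=3: a_3=5, p_3 = 5*90 + 11 = 461, q_3 = 5*41 + 5 = 210.
  i=4: a_4=6, p_4 = 6*461 + 90 = 2856, q_4 = 6*210 + 41 = 1301.

2/1, 11/5, 90/41, 461/210, 2856/1301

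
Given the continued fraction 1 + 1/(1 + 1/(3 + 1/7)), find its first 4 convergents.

Using the convergent recurrence p_i = a_i*p_{i-1} + p_{i-2}, q_i = a_i*q_{i-1} + q_{i-2} with p_{-2}=0, p_{-1}=1, q_{-2}=1, q_{-1}=0:
  i=0: a_0=1, p_0 = 1*1 + 0 = 1, q_0 = 1*0 + 1 = 1.
  i=1: a_1=1, p_1 = 1*1 + 1 = 2, q_1 = 1*1 + 0 = 1.
  i=2: a_2=3, p_2 = 3*2 + 1 = 7, q_2 = 3*1 + 1 = 4.
  i=3: a_3=7, p_3 = 7*7 + 2 = 51, q_3 = 7*4 + 1 = 29.

1/1, 2/1, 7/4, 51/29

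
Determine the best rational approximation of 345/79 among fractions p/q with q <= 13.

48/11

Expand x = 345/79 as a continued fraction with the Euclidean algorithm:
  345 = 4*79 + 29, so a_0 = 4.
  79 = 2*29 + 21, so a_1 = 2.
  29 = 1*21 + 8, so a_2 = 1.
  21 = 2*8 + 5, so a_3 = 2.
  8 = 1*5 + 3, so a_4 = 1.
  5 = 1*3 + 2, so a_5 = 1.
  3 = 1*2 + 1, so a_6 = 1.
  2 = 2*1 + 0, so a_7 = 2.
so x = [4; 2, 1, 2, 1, 1, 1, 2].
Convergents (p_i = a_i*p_{i-1} + p_{i-2}, q_i = a_i*q_{i-1} + q_{i-2} with p_{-2}=0, p_{-1}=1, q_{-2}=1, q_{-1}=0), until the denominator exceeds 13:
  i=0: a_0=4, p_0 = 4*1 + 0 = 4, q_0 = 4*0 + 1 = 1.
  i=1: a_1=2, p_1 = 2*4 + 1 = 9, q_1 = 2*1 + 0 = 2.
  i=2: a_2=1, p_2 = 1*9 + 4 = 13, q_2 = 1*2 + 1 = 3.
  i=3: a_3=2, p_3 = 2*13 + 9 = 35, q_3 = 2*3 + 2 = 8.
  i=4: a_4=1, p_4 = 1*35 + 13 = 48, q_4 = 1*8 + 3 = 11.
  i=5: a_5=1, p_5 = 1*48 + 35 = 83, q_5 = 1*11 + 8 = 19.
q_5 = 19 > 13, so the last convergent with denominator <= 13 is p_4/q_4 = 48/11.
The closest fraction with denominator <= 13 is either p_4/q_4 or the intermediate fraction (k*p_4 + p_3)/(k*q_4 + q_3) with the largest k >= 1 whose denominator stays <= 13; these approach x as k grows, and every other convergent or intermediate fraction in range is farther away.
Largest k: floor((13 - q_3)/q_4) = floor((13 - 8)/11) = 0.
Since k = 0, no intermediate fraction beyond p_4/q_4 has denominator <= 13, so the convergent 48/11 is the closest (its error is |345*11 - 48*79|/(79*11) = 3/869).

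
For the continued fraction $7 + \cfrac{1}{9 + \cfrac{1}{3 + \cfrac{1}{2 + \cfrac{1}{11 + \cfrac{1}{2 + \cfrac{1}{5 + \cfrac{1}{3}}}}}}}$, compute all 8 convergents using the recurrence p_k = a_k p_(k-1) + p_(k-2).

7/1, 64/9, 199/28, 462/65, 5281/743, 11024/1551, 60401/8498, 192227/27045

Using the convergent recurrence p_i = a_i*p_{i-1} + p_{i-2}, q_i = a_i*q_{i-1} + q_{i-2} with p_{-2}=0, p_{-1}=1, q_{-2}=1, q_{-1}=0:
  i=0: a_0=7, p_0 = 7*1 + 0 = 7, q_0 = 7*0 + 1 = 1.
  i=1: a_1=9, p_1 = 9*7 + 1 = 64, q_1 = 9*1 + 0 = 9.
  i=2: a_2=3, p_2 = 3*64 + 7 = 199, q_2 = 3*9 + 1 = 28.
  i=3: a_3=2, p_3 = 2*199 + 64 = 462, q_3 = 2*28 + 9 = 65.
  i=4: a_4=11, p_4 = 11*462 + 199 = 5281, q_4 = 11*65 + 28 = 743.
  i=5: a_5=2, p_5 = 2*5281 + 462 = 11024, q_5 = 2*743 + 65 = 1551.
  i=6: a_6=5, p_6 = 5*11024 + 5281 = 60401, q_6 = 5*1551 + 743 = 8498.
  i=7: a_7=3, p_7 = 3*60401 + 11024 = 192227, q_7 = 3*8498 + 1551 = 27045.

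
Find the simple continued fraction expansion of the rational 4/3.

[1; 3]

Run the Euclidean algorithm on 4 and 3; the successive quotients are the partial quotients a_0, a_1, ... (each step inverts the fractional part left over by the previous one):
  4 = 1*3 + 1, so a_0 = 1.
  3 = 3*1 + 0, so a_1 = 3.
The remainder reaches 0 after 2 divisions, so the expansion has 2 partial quotients, read off in order.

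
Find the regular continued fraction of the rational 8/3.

Run the Euclidean algorithm on 8 and 3; the successive quotients are the partial quotients a_0, a_1, ... (each step inverts the fractional part left over by the previous one):
  8 = 2*3 + 2, so a_0 = 2.
  3 = 1*2 + 1, so a_1 = 1.
  2 = 2*1 + 0, so a_2 = 2.
The remainder reaches 0 after 3 divisions, so the expansion has 3 partial quotients, read off in order.

[2; 1, 2]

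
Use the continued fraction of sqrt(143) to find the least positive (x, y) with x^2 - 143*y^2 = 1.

(x, y) = (12, 1)

First expand sqrt(143) as a continued fraction. With x_i = (sqrt(143) + m_i)/d_i and (m_0, d_0) = (0, 1): a_0 = floor(sqrt(143)) = 11, since 11^2 = 121 <= 143 < 144 = 12^2.
Iterate m_{i+1} = d_i*a_i - m_i, d_{i+1} = (143 - m_{i+1}^2)/d_i, a_{i+1} = floor((a_0 + m_{i+1})/d_{i+1}):
  m_1 = 1*11 - 0 = 11, d_1 = (143 - 11^2)/1 = 22/1 = 22, a_1 = floor((11 + 11)/22) = 1.
  m_2 = 22*1 - 11 = 11, d_2 = (143 - 11^2)/22 = 22/22 = 1, a_2 = floor((11 + 11)/1) = 22.
  m_3 = 1*22 - 11 = 11, d_3 = (143 - 11^2)/1 = 22/1 = 22: (m_3, d_3) = (m_1, d_1) = (11, 22), so from here the quotients repeat a_1, a_2; the period length is 2.
So sqrt(143) = [11; (1, 22)] with period length k = 2.
k is even, so the fundamental solution of x^2 - 143y^2 = 1 is (p_{k-1}, q_{k-1}) = (p_1, q_1); compute convergents through index 1.
Convergents (p_i = a_i*p_{i-1} + p_{i-2}, q_i = a_i*q_{i-1} + q_{i-2} with p_{-2}=0, p_{-1}=1, q_{-2}=1, q_{-1}=0):
  i=0: a_0=11, p_0 = 11*1 + 0 = 11, q_0 = 11*0 + 1 = 1.
  i=1: a_1=1, p_1 = 1*11 + 1 = 12, q_1 = 1*1 + 0 = 1.
Check: 12^2 - 143*1^2 = 144 - 143 = 1, so (x, y) = (12, 1) solves the equation, and by the theorem it is the least positive solution.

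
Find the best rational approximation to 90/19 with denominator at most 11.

Expand x = 90/19 as a continued fraction with the Euclidean algorithm:
  90 = 4*19 + 14, so a_0 = 4.
  19 = 1*14 + 5, so a_1 = 1.
  14 = 2*5 + 4, so a_2 = 2.
  5 = 1*4 + 1, so a_3 = 1.
  4 = 4*1 + 0, so a_4 = 4.
so x = [4; 1, 2, 1, 4].
Convergents (p_i = a_i*p_{i-1} + p_{i-2}, q_i = a_i*q_{i-1} + q_{i-2} with p_{-2}=0, p_{-1}=1, q_{-2}=1, q_{-1}=0), until the denominator exceeds 11:
  i=0: a_0=4, p_0 = 4*1 + 0 = 4, q_0 = 4*0 + 1 = 1.
  i=1: a_1=1, p_1 = 1*4 + 1 = 5, q_1 = 1*1 + 0 = 1.
  i=2: a_2=2, p_2 = 2*5 + 4 = 14, q_2 = 2*1 + 1 = 3.
  i=3: a_3=1, p_3 = 1*14 + 5 = 19, q_3 = 1*3 + 1 = 4.
  i=4: a_4=4, p_4 = 4*19 + 14 = 90, q_4 = 4*4 + 3 = 19.
q_4 = 19 > 11, so the last convergent with denominator <= 11 is p_3/q_3 = 19/4.
The closest fraction with denominator <= 11 is either p_3/q_3 or the intermediate fraction (k*p_3 + p_2)/(k*q_3 + q_2) with the largest k >= 1 whose denominator stays <= 11; these approach x as k grows, and every other convergent or intermediate fraction in range is farther away.
Largest k: floor((11 - q_2)/q_3) = floor((11 - 3)/4) = 2.
That gives (2*19 + 14)/(2*4 + 3) = 52/11.
Compare the errors: |x - 19/4| = |90*4 - 19*19|/(19*4) = 1/76, and |x - 52/11| = |90*11 - 52*19|/(19*11) = 2/209.
Cross-multiplying, 2*76 = 152 < 209 = 1*209, so 2/209 is smaller: the intermediate fraction 52/11 is closer to x than 19/4.

52/11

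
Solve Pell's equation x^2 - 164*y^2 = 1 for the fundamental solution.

First expand sqrt(164) as a continued fraction. With x_i = (sqrt(164) + m_i)/d_i and (m_0, d_0) = (0, 1): a_0 = floor(sqrt(164)) = 12, since 12^2 = 144 <= 164 < 169 = 13^2.
Iterate m_{i+1} = d_i*a_i - m_i, d_{i+1} = (164 - m_{i+1}^2)/d_i, a_{i+1} = floor((a_0 + m_{i+1})/d_{i+1}):
  m_1 = 1*12 - 0 = 12, d_1 = (164 - 12^2)/1 = 20/1 = 20, a_1 = floor((12 + 12)/20) = 1.
  m_2 = 20*1 - 12 = 8, d_2 = (164 - 8^2)/20 = 100/20 = 5, a_2 = floor((12 + 8)/5) = 4.
  m_3 = 5*4 - 8 = 12, d_3 = (164 - 12^2)/5 = 20/5 = 4, a_3 = floor((12 + 12)/4) = 6.
  m_4 = 4*6 - 12 = 12, d_4 = (164 - 12^2)/4 = 20/4 = 5, a_4 = floor((12 + 12)/5) = 4.
  m_5 = 5*4 - 12 = 8, d_5 = (164 - 8^2)/5 = 100/5 = 20, a_5 = floor((12 + 8)/20) = 1.
  m_6 = 20*1 - 8 = 12, d_6 = (164 - 12^2)/20 = 20/20 = 1, a_6 = floor((12 + 12)/1) = 24.
  m_7 = 1*24 - 12 = 12, d_7 = (164 - 12^2)/1 = 20/1 = 20: (m_7, d_7) = (m_1, d_1) = (12, 20), so from here the quotients repeat a_1, ..., a_6; the period length is 6.
So sqrt(164) = [12; (1, 4, 6, 4, 1, 24)] with period length k = 6.
k is even, so the fundamental solution of x^2 - 164y^2 = 1 is (p_{k-1}, q_{k-1}) = (p_5, q_5); compute convergents through index 5.
Convergents (p_i = a_i*p_{i-1} + p_{i-2}, q_i = a_i*q_{i-1} + q_{i-2} with p_{-2}=0, p_{-1}=1, q_{-2}=1, q_{-1}=0):
  i=0: a_0=12, p_0 = 12*1 + 0 = 12, q_0 = 12*0 + 1 = 1.
  i=1: a_1=1, p_1 = 1*12 + 1 = 13, q_1 = 1*1 + 0 = 1.
  i=2: a_2=4, p_2 = 4*13 + 12 = 64, q_2 = 4*1 + 1 = 5.
  i=3: a_3=6, p_3 = 6*64 + 13 = 397, q_3 = 6*5 + 1 = 31.
  i=4: a_4=4, p_4 = 4*397 + 64 = 1652, q_4 = 4*31 + 5 = 129.
  i=5: a_5=1, p_5 = 1*1652 + 397 = 2049, q_5 = 1*129 + 31 = 160.
Check: 2049^2 - 164*160^2 = 4198401 - 4198400 = 1, so (x, y) = (2049, 160) solves the equation, and by the theorem it is the least positive solution.

(x, y) = (2049, 160)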